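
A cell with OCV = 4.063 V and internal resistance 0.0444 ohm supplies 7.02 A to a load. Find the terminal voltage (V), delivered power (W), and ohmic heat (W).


Step 1: V_terminal = OCV - I*R = 4.063 - 7.02 * 0.0444 = 3.7513 V
Step 2: P_out = V_terminal * I = 3.7513 * 7.02 = 26.33 W
Step 3: Q = I^2 * R = 7.02^2 * 0.0444 = 2.188 W

V=3.7513 V, P=26.33 W, Q=2.188 W


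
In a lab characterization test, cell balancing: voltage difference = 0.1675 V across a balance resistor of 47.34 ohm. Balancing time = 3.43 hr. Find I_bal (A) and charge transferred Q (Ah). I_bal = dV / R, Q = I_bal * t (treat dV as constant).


I_bal = dV / R = 0.1675 / 47.34 = 0.0035382 A
Q = I_bal * t = 0.0035382 * 3.43 = 0.01214 Ah

I=0.0035382 A, Q=0.01214 Ah


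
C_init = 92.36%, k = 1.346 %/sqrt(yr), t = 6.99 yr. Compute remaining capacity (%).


Step 1: sqrt(6.99 yr) = 2.6439
Step 2: drop = 1.346 * 2.6439 = 3.5587
Step 3: C_final = 92.36 - 3.5587 = 88.80%

88.80%


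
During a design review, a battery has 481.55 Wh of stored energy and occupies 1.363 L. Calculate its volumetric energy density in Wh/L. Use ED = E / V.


ED = E / V = 481.55 / 1.363 = 353.3 Wh/L

353.3 Wh/L


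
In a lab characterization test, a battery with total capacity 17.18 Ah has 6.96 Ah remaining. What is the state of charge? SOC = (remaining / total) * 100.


SOC% = 6.96 / 17.18 * 100 = 40.51%

40.51%


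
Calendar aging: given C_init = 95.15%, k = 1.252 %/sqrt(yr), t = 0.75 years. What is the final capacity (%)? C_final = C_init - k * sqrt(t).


Step 1: sqrt(0.75 yr) = 0.86603
Step 2: drop = 1.252 * 0.86603 = 1.0843
Step 3: C_final = 95.15 - 1.0843 = 94.07%

94.07%


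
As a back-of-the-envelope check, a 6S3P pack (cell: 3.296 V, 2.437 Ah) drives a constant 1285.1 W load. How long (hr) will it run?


Step 1: E_pack = Ns * V_cell * Np * C_cell = 6 * 3.296 * 3 * 2.437 = 144.58 Wh
Step 2: t = E_pack / P = 144.58 / 1285.1 = 0.1125 hr

0.1125 hr


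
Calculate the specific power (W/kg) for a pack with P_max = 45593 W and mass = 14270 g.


Convert: m = 14270 g = 14.27 kg
SP = P / m = 45593 / 14.27 = 3195 W/kg

3195 W/kg


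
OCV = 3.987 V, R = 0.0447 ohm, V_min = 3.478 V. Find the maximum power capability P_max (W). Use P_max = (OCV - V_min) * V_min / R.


P_max = (OCV - V_min) * V_min / R = (3.987 - 3.478) * 3.478 / 0.0447 = 0.509 * 3.478 / 0.0447 = 39.60 W

39.60 W


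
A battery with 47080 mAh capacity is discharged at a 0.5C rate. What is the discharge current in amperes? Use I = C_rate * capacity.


Convert: capacity = 47080 mAh = 47.08 Ah
At 0.5C: I = 0.5 * 47.08 Ah = 23.54 A

23.54 A


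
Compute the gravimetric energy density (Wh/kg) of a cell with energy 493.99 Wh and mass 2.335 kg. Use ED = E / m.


Specific energy = 493.99 Wh / 2.335 kg = 211.6 Wh/kg

211.6 Wh/kg


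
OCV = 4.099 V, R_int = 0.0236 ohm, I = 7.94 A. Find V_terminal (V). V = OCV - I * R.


V = OCV - I*R = 4.099 - 7.94 * 0.0236 = 3.912 V

3.912 V


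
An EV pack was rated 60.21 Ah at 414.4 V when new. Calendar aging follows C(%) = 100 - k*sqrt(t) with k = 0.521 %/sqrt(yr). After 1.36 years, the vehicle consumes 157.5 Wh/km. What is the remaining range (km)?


Step 1: capacity retention = 100 - 0.521 * sqrt(1.36) = 100 - 0.521 * 1.1662 = 99.392%
Step 2: C_now = 60.21 * 99.392/100 = 59.844 Ah
Step 3: E_pack = V * C_now = 414.4 * 59.844 = 24799 Wh
Step 4: range = E_pack / consumption = 24799 / 157.5 = 157.5 km

157.5 km


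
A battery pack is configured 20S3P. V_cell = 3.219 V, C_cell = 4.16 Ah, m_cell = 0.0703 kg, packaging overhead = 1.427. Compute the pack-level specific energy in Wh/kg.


Step 1: V_pack = 20 * 3.219 = 64.38 V
Step 2: C_pack = 3 * 4.16 = 12.48 Ah
Step 3: E_pack = V_pack * C_pack = 64.38 * 12.48 = 803.46 Wh
Step 4: m_pack = 20 * 3 * 0.0703 * 1.427 = 6.0191 kg
Step 5: ED = E_pack / m_pack = 803.46 / 6.0191 = 133.5 Wh/kg

133.5 Wh/kg


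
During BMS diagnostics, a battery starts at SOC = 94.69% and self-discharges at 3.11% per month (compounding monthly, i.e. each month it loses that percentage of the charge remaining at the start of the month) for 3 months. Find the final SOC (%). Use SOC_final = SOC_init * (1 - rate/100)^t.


decay = (1 - 3.11/100)^3 = 0.90957
SOC_final = 94.69 * 0.90957 = 86.13%

86.13%


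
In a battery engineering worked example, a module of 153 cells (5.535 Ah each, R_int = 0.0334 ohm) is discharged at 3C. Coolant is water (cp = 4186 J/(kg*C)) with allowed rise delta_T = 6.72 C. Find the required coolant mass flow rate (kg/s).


Step 1: I = 3 * 5.535 = 16.605 A
Step 2: Q_cell = I^2 * R = 16.605^2 * 0.0334 = 9.2092 W
Step 3: Q_total = 153 * 9.2092 = 1409 W
Step 4: m_dot = Q_total / (cp * dT) = 1409 / (4186 * 6.72) = 0.05009 kg/s

0.05009 kg/s


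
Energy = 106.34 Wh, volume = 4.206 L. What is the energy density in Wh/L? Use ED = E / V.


Volumetric ED = 106.34 Wh / 4.206 L = 25.28 Wh/L

25.28 Wh/L


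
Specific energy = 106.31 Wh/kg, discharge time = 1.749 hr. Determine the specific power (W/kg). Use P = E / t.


Specific power = 106.31 Wh/kg / 1.749 hr = 60.78 W/kg

60.78 W/kg


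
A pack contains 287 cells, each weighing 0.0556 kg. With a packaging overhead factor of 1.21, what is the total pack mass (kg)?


m_pack = n * m_cell * overhead = 287 * 0.0556 * 1.21 = 19.31 kg

19.31 kg


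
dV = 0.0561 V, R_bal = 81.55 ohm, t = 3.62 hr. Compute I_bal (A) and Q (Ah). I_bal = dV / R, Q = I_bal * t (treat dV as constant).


First, Ohm's law: I_bal = 0.0561 V / 81.55 ohm = 6.8792e-04 A
Then Q = I * t = 6.8792e-04 A * 3.62 hr = 0.002490 Ah

I=6.8792e-04 A, Q=0.002490 Ah


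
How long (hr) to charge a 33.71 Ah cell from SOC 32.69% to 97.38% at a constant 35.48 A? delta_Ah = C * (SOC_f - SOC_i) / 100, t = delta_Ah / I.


Step 1: dSOC = 97.38% - 32.69% = 64.69%
Step 2: delta_Ah = 33.71 * 64.69 / 100 = 21.807 Ah
Step 3: t = 21.807 / 35.48 = 0.6146 hr

0.6146 hr


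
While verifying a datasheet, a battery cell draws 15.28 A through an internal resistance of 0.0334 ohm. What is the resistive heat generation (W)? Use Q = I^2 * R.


I^2 = 233.48
Q = 233.48 * 0.0334 = 7.798 W

7.798 W


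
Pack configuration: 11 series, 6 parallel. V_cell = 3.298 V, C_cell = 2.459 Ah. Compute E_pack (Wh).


E = Ns * Vcell * Np * Ccell = 11 * 3.298 * 6 * 2.459 = 535.2 Wh

535.2 Wh


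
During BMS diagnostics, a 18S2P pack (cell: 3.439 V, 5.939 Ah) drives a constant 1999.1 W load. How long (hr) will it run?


Step 1: E_pack = Ns * V_cell * Np * C_cell = 18 * 3.439 * 2 * 5.939 = 735.27 Wh
Step 2: t = E_pack / P = 735.27 / 1999.1 = 0.3678 hr

0.3678 hr


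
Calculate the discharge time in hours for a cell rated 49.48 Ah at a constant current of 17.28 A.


Runtime = 49.48 Ah / 17.28 A = 2.863 hr

2.863 hr


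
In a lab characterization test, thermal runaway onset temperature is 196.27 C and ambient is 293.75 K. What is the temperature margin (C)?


Convert: T_ambient = 293.75 K = 20.6 C
margin = 196.27 - 20.6 = 175.67 C

175.67 C


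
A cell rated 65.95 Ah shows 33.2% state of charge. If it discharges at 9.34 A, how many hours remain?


Step 1: remaining = SOC/100 * C_total = 33.2/100 * 65.95 = 21.895 Ah
Step 2: t = remaining / I = 21.895 / 9.34 = 2.344 hr

2.344 hr


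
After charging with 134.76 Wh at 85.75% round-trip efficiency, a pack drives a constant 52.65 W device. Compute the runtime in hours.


Step 1: E_discharge = eta/100 * E_charge = 85.75/100 * 134.76 = 115.56 Wh
Step 2: t = E_discharge / P = 115.56 / 52.65 = 2.195 hr

2.195 hr


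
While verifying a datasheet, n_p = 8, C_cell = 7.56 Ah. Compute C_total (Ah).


C_total = 8 * 7.56 = 60.48 Ah

60.48 Ah


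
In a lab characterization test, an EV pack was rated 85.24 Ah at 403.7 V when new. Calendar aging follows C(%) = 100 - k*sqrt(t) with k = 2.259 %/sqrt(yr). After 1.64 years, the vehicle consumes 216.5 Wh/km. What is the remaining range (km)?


Step 1: capacity retention = 100 - 2.259 * sqrt(1.64) = 100 - 2.259 * 1.2806 = 97.107%
Step 2: C_now = 85.24 * 97.107/100 = 82.774 Ah
Step 3: E_pack = V * C_now = 403.7 * 82.774 = 33416 Wh
Step 4: range = E_pack / consumption = 33416 / 216.5 = 154.3 km

154.3 km


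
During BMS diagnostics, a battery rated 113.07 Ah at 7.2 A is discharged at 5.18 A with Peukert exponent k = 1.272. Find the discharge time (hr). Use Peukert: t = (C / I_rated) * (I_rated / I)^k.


Step 1: t_rated = C / I_rated = 113.07 / 7.2 = 15.704 hr
Step 2: ratio = 7.2 / 5.18 = 1.39
Step 3: ratio^k = 1.39^1.272 = 1.5202
Step 4: t = t_rated * ratio^k = 15.704 * 1.5202 = 23.87 hr

23.87 hr


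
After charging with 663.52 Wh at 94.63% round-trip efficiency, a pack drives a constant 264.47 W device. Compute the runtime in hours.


Step 1: E_discharge = eta/100 * E_charge = 94.63/100 * 663.52 = 627.89 Wh
Step 2: t = E_discharge / P = 627.89 / 264.47 = 2.374 hr

2.374 hr


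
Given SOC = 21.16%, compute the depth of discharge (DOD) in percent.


DOD = 100 - SOC = 100 - 21.16 = 78.84%

78.84%


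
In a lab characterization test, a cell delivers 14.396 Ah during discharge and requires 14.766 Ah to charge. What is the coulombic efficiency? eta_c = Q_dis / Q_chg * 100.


eta_c = Q_dis / Q_chg * 100 = 14.396 / 14.766 * 100 = 97.49%

97.49%


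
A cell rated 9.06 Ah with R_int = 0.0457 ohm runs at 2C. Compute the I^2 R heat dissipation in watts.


Step 1: I = C_rate * capacity = 2 * 9.06 = 18.12 A
Step 2: Q = I^2 * R = 18.12^2 * 0.0457 = 328.33 * 0.0457 = 15.00 W

15.00 W


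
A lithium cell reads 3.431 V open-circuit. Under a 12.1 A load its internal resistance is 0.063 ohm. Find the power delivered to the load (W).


Step 1: V_terminal = OCV - I*R = 3.431 - 12.1 * 0.063 = 2.6687 V
Step 2: P_out = V_terminal * I = 2.6687 * 12.1 = 32.29 W

32.29 W


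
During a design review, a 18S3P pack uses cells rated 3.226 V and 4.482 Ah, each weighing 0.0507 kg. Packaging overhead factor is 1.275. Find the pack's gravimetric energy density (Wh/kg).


Step 1: V_pack = 18 * 3.226 = 58.068 V
Step 2: C_pack = 3 * 4.482 = 13.446 Ah
Step 3: E_pack = V_pack * C_pack = 58.068 * 13.446 = 780.78 Wh
Step 4: m_pack = 18 * 3 * 0.0507 * 1.275 = 3.4907 kg
Step 5: ED = E_pack / m_pack = 780.78 / 3.4907 = 223.7 Wh/kg

223.7 Wh/kg


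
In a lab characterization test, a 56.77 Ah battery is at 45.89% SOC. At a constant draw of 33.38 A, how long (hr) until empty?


Step 1: remaining = SOC/100 * C_total = 45.89/100 * 56.77 = 26.052 Ah
Step 2: t = remaining / I = 26.052 / 33.38 = 0.7805 hr

0.7805 hr


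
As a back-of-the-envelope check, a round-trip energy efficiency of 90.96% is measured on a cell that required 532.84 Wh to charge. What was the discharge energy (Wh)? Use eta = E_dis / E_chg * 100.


E_dis = eta/100 * E_chg = 90.96/100 * 532.84 = 484.7 Wh

484.7 Wh


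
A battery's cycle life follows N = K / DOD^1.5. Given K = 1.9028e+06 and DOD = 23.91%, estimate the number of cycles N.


DOD^1.5 = 116.91
N = K / DOD^1.5 = 1.9028e+06 / 116.91 = 16280

16280 cycles


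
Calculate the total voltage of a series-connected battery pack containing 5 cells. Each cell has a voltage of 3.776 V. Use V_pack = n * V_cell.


Series voltages add: 5 * 3.776 V = 18.88 V

18.88 V


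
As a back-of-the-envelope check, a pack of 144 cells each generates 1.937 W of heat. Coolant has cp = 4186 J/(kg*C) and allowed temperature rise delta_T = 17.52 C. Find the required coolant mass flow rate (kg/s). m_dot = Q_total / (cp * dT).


Step 1: Total heat Q = 144 * 1.937 W = 278.93 W
Step 2: denom = cp * dT = 4186 * 17.52 = 73339
Step 3: m_dot = 278.93 / 73339 = 0.003803 kg/s

0.003803 kg/s


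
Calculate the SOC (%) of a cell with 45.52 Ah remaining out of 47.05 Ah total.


SOC% = 45.52 / 47.05 * 100 = 96.75%

96.75%


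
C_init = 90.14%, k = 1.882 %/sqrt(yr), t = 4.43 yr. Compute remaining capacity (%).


sqrt(t) = sqrt(4.43) = 2.1048
C_final = 90.14 - 1.882 * 2.1048 = 86.18%

86.18%


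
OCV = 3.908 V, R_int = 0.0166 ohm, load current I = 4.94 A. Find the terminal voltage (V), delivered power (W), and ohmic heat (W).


Step 1: V_terminal = OCV - I*R = 3.908 - 4.94 * 0.0166 = 3.826 V
Step 2: P_out = V_terminal * I = 3.826 * 4.94 = 18.90 W
Step 3: Q = I^2 * R = 4.94^2 * 0.0166 = 0.4051 W

V=3.826 V, P=18.90 W, Q=0.4051 W


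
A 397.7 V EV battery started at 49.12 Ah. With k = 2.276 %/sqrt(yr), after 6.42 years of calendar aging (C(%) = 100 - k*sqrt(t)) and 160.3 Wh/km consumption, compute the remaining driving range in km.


Step 1: capacity retention = 100 - 2.276 * sqrt(6.42) = 100 - 2.276 * 2.5338 = 94.233%
Step 2: C_now = 49.12 * 94.233/100 = 46.287 Ah
Step 3: E_pack = V * C_now = 397.7 * 46.287 = 18408 Wh
Step 4: range = E_pack / consumption = 18408 / 160.3 = 114.8 km

114.8 km


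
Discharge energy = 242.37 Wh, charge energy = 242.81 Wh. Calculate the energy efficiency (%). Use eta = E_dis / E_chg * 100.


eta_e = E_dis / E_chg * 100 = 242.37 / 242.81 * 100 = 99.82%

99.82%


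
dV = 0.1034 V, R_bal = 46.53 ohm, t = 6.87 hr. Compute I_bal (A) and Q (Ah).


I_bal = dV / R = 0.1034 / 46.53 = 0.0022222 A
Q = I_bal * t = 0.0022222 * 6.87 = 0.01527 Ah

I=0.0022222 A, Q=0.01527 Ah


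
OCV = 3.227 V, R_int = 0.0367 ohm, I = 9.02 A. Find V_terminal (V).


IR drop = 9.02 * 0.0367 = 0.33103 V
V = 3.227 - 0.33103 = 2.896 V

2.896 V


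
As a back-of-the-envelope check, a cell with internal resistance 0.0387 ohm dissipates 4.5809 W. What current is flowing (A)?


I = sqrt(Q / R) = sqrt(4.5809 / 0.0387) = sqrt(118.37) = 10.88 A

10.88 A


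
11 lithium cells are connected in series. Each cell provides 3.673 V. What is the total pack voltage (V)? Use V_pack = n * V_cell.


Series voltages add: 11 * 3.673 V = 40.403 V

40.403 V


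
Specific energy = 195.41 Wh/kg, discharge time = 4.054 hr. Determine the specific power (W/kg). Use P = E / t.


P_specific = E / t = 195.41 / 4.054 = 48.20 W/kg

48.20 W/kg


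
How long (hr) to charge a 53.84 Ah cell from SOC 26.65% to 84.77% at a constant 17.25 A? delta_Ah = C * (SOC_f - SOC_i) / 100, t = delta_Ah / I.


delta_Ah = 53.84 * (84.77 - 26.65) / 100 = 31.292 Ah
t = delta_Ah / I = 31.292 / 17.25 = 1.814 hr

1.814 hr


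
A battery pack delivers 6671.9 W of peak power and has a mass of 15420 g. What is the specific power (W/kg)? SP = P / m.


Convert: m = 15420 g = 15.42 kg
SP = P / m = 6671.9 / 15.42 = 432.7 W/kg

432.7 W/kg


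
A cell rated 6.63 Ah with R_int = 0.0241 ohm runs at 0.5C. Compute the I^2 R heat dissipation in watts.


Step 1: I = C_rate * capacity = 0.5 * 6.63 = 3.315 A
Step 2: Q = I^2 * R = 3.315^2 * 0.0241 = 10.989 * 0.0241 = 0.2648 W

0.2648 W


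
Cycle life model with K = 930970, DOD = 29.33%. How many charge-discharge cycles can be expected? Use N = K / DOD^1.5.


DOD^1.5 = 158.84
N = K / DOD^1.5 = 930970 / 158.84 = 5861

5861 cycles


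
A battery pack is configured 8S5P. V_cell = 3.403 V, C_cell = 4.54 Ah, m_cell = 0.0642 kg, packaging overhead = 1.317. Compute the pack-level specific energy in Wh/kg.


Step 1: V_pack = 8 * 3.403 = 27.224 V
Step 2: C_pack = 5 * 4.54 = 22.7 Ah
Step 3: E_pack = V_pack * C_pack = 27.224 * 22.7 = 617.98 Wh
Step 4: m_pack = 8 * 5 * 0.0642 * 1.317 = 3.3821 kg
Step 5: ED = E_pack / m_pack = 617.98 / 3.3821 = 182.7 Wh/kg

182.7 Wh/kg


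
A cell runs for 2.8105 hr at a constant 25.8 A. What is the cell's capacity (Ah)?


C = I * t = 25.8 * 2.8105 = 72.51 Ah

72.51 Ah


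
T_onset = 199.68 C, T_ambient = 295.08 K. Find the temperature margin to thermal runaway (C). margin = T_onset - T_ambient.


Convert: T_ambient = 295.08 K = 21.93 C
margin = 199.68 - 21.93 = 177.75 C

177.75 C


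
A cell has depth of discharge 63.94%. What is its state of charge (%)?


SOC = 100 - DOD = 100 - 63.94 = 36.06%

36.06%


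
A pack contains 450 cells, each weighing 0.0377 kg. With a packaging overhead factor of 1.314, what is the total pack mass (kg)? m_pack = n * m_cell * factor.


Cell mass sum = 450 * 0.0377 = 16.965 kg
With overhead 1.314: m_pack = 16.965 * 1.314 = 22.29 kg

22.29 kg


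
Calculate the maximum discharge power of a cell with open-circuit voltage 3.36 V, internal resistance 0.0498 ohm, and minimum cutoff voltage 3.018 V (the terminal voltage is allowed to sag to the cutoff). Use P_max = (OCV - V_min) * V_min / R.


dV = OCV - V_min = 0.342 V (so I_max = dV / R)
P_max = dV * V_min / R = 0.342 * 3.018 / 0.0498 = 20.73 W

20.73 W


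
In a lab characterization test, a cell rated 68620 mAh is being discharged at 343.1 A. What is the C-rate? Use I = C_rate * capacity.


Convert: capacity = 68620 mAh = 68.62 Ah
Rearranging: C_rate = 343.1 / 68.62 = 5C

5C


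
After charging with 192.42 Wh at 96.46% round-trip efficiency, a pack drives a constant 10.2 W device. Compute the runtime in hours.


Step 1: E_discharge = eta/100 * E_charge = 96.46/100 * 192.42 = 185.61 Wh
Step 2: t = E_discharge / P = 185.61 / 10.2 = 18.20 hr

18.20 hr


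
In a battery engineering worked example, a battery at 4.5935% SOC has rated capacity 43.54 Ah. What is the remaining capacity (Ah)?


remaining = SOC / 100 * total = 4.5935 / 100 * 43.54 = 2.000 Ah

2.000 Ah


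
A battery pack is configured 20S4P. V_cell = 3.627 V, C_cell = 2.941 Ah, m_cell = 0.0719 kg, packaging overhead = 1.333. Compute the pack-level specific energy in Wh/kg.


Step 1: V_pack = 20 * 3.627 = 72.54 V
Step 2: C_pack = 4 * 2.941 = 11.764 Ah
Step 3: E_pack = V_pack * C_pack = 72.54 * 11.764 = 853.36 Wh
Step 4: m_pack = 20 * 4 * 0.0719 * 1.333 = 7.6674 kg
Step 5: ED = E_pack / m_pack = 853.36 / 7.6674 = 111.3 Wh/kg

111.3 Wh/kg


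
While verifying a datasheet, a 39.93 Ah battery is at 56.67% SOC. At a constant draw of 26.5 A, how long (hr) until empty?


Step 1: remaining = SOC/100 * C_total = 56.67/100 * 39.93 = 22.628 Ah
Step 2: t = remaining / I = 22.628 / 26.5 = 0.8539 hr

0.8539 hr


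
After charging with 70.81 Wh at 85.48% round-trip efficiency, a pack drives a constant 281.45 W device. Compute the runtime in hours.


Step 1: E_discharge = eta/100 * E_charge = 85.48/100 * 70.81 = 60.528 Wh
Step 2: t = E_discharge / P = 60.528 / 281.45 = 0.2151 hr

0.2151 hr


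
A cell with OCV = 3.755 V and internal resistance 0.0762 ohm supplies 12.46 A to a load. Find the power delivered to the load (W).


Step 1: V_terminal = OCV - I*R = 3.755 - 12.46 * 0.0762 = 2.8055 V
Step 2: P_out = V_terminal * I = 2.8055 * 12.46 = 34.96 W

34.96 W


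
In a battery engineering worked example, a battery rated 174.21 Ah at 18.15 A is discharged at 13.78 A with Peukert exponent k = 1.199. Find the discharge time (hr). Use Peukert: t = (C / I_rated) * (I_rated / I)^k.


t_rated = C / I_rated = 174.21 / 18.15 = 9.5983 hr
(I_rated/I)^k = (1.3171)^1.199 = 1.3913
t = t_rated * (I_rated/I)^k = 9.5983 * 1.3913 = 13.35 hr

13.35 hr


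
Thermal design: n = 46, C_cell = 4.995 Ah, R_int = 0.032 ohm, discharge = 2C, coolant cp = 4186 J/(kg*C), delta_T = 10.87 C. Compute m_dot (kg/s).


Step 1: I = 2 * 4.995 = 9.99 A
Step 2: Q_cell = I^2 * R = 9.99^2 * 0.032 = 3.1936 W
Step 3: Q_total = 46 * 3.1936 = 146.91 W
Step 4: m_dot = Q_total / (cp * dT) = 146.91 / (4186 * 10.87) = 0.003229 kg/s

0.003229 kg/s


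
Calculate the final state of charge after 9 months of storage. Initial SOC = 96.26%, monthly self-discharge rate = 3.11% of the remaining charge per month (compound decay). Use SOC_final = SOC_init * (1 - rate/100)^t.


decay = (1 - 3.11/100)^9 = 0.75251
SOC_final = 96.26 * 0.75251 = 72.44%

72.44%


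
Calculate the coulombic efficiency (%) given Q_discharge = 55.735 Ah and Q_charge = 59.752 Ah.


eta_c = Q_dis / Q_chg * 100 = 55.735 / 59.752 * 100 = 93.28%

93.28%


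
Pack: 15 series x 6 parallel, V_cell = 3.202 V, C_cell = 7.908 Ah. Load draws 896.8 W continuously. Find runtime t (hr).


Step 1: E_pack = Ns * V_cell * Np * C_cell = 15 * 3.202 * 6 * 7.908 = 2278.9 Wh
Step 2: t = E_pack / P = 2278.9 / 896.8 = 2.541 hr

2.541 hr


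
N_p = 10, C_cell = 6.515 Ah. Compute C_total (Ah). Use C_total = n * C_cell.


C_total = 10 * 6.515 = 65.15 Ah

65.15 Ah


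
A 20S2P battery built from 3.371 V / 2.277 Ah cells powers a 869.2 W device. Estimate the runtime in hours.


Step 1: E_pack = Ns * V_cell * Np * C_cell = 20 * 3.371 * 2 * 2.277 = 307.03 Wh
Step 2: t = E_pack / P = 307.03 / 869.2 = 0.3532 hr

0.3532 hr


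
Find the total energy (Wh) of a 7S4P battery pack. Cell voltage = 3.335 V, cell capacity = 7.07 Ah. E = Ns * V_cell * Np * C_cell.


V_pack = 7 * 3.335 = 23.345 V
C_pack = 4 * 7.07 = 28.28 Ah
E = V_pack * C_pack = 23.345 * 28.28 = 660.2 Wh

660.2 Wh


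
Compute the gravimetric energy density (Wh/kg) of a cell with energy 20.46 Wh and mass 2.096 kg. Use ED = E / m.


Specific energy = 20.46 Wh / 2.096 kg = 9.761 Wh/kg

9.761 Wh/kg


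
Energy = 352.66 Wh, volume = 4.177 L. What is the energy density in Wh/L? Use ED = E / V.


Volumetric ED = 352.66 Wh / 4.177 L = 84.43 Wh/L

84.43 Wh/L


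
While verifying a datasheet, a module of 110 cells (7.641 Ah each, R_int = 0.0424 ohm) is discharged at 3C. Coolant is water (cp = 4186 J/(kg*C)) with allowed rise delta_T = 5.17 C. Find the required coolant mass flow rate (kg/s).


Step 1: I = 3 * 7.641 = 22.923 A
Step 2: Q_cell = I^2 * R = 22.923^2 * 0.0424 = 22.28 W
Step 3: Q_total = 110 * 22.28 = 2450.8 W
Step 4: m_dot = Q_total / (cp * dT) = 2450.8 / (4186 * 5.17) = 0.1132 kg/s

0.1132 kg/s


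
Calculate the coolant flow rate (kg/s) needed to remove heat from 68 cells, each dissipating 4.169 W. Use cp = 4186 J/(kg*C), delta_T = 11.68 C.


Q_total = 68 * 4.169 = 283.49 W
m_dot = Q_total / (cp * dT) = 283.49 / (4186 * 11.68) = 0.005798 kg/s

0.005798 kg/s


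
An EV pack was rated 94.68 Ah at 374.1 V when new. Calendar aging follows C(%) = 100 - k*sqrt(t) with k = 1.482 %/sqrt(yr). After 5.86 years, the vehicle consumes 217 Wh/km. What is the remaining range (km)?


Step 1: capacity retention = 100 - 1.482 * sqrt(5.86) = 100 - 1.482 * 2.4207 = 96.413%
Step 2: C_now = 94.68 * 96.413/100 = 91.284 Ah
Step 3: E_pack = V * C_now = 374.1 * 91.284 = 34149 Wh
Step 4: range = E_pack / consumption = 34149 / 217 = 157.4 km

157.4 km


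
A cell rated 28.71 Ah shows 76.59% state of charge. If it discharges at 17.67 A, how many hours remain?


Step 1: remaining = SOC/100 * C_total = 76.59/100 * 28.71 = 21.989 Ah
Step 2: t = remaining / I = 21.989 / 17.67 = 1.244 hr

1.244 hr


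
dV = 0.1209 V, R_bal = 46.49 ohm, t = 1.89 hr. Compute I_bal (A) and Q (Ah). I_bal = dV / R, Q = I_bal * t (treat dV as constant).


First, Ohm's law: I_bal = 0.1209 V / 46.49 ohm = 0.0026006 A
Then Q = I * t = 0.0026006 A * 1.89 hr = 0.004915 Ah

I=0.0026006 A, Q=0.004915 Ah


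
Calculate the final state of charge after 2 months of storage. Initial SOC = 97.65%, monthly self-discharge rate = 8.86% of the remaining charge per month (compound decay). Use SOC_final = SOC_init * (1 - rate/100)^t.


Monthly retention factor = 1 - 8.86/100 = 0.9114
Over 2 months: factor^2 = 0.83065
SOC_final = 97.65 * 0.83065 = 81.11%

81.11%


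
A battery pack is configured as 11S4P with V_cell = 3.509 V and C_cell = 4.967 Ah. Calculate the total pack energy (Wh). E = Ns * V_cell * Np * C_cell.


E = Ns * Vcell * Np * Ccell = 11 * 3.509 * 4 * 4.967 = 766.9 Wh

766.9 Wh


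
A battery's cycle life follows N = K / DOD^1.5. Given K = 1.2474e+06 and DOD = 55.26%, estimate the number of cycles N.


DOD^1.5 = 410.79
N = K / DOD^1.5 = 1.2474e+06 / 410.79 = 3037

3037 cycles


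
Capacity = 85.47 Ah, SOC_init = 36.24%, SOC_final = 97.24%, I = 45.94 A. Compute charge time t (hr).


Step 1: dSOC = 97.24% - 36.24% = 61%
Step 2: delta_Ah = 85.47 * 61 / 100 = 52.137 Ah
Step 3: t = 52.137 / 45.94 = 1.135 hr

1.135 hr


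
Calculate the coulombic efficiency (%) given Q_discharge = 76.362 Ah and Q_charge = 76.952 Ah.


Coulombic efficiency = 76.362/76.952 * 100% = 99.23%

99.23%


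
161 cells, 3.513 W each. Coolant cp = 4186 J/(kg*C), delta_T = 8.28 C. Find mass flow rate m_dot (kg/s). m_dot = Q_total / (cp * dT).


Step 1: Total heat Q = 161 * 3.513 W = 565.59 W
Step 2: denom = cp * dT = 4186 * 8.28 = 34660
Step 3: m_dot = 565.59 / 34660 = 0.01632 kg/s

0.01632 kg/s


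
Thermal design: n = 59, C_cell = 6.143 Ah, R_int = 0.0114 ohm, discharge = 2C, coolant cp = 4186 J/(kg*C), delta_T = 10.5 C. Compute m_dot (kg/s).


Step 1: I = 2 * 6.143 = 12.286 A
Step 2: Q_cell = I^2 * R = 12.286^2 * 0.0114 = 1.7208 W
Step 3: Q_total = 59 * 1.7208 = 101.53 W
Step 4: m_dot = Q_total / (cp * dT) = 101.53 / (4186 * 10.5) = 0.002310 kg/s

0.002310 kg/s


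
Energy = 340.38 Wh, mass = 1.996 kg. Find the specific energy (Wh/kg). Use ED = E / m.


ED = E / m = 340.38 / 1.996 = 170.5 Wh/kg

170.5 Wh/kg


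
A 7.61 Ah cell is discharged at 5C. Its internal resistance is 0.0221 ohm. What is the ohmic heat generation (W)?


Step 1: I = C_rate * capacity = 5 * 7.61 = 38.05 A
Step 2: Q = I^2 * R = 38.05^2 * 0.0221 = 1447.8 * 0.0221 = 32.00 W

32.00 W


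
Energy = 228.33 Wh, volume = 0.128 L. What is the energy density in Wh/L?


ED = E / V = 228.33 / 0.128 = 1784 Wh/L

1784 Wh/L


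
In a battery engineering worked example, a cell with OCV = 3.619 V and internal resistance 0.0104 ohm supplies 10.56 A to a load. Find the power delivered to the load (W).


Step 1: V_terminal = OCV - I*R = 3.619 - 10.56 * 0.0104 = 3.5092 V
Step 2: P_out = V_terminal * I = 3.5092 * 10.56 = 37.06 W

37.06 W


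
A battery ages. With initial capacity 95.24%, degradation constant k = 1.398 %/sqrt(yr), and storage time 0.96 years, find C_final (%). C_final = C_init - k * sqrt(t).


sqrt(t) = sqrt(0.96) = 0.9798
C_final = 95.24 - 1.398 * 0.9798 = 93.87%

93.87%


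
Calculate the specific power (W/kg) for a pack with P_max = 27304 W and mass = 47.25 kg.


Specific power = 27304 W / 47.25 kg = 577.9 W/kg

577.9 W/kg


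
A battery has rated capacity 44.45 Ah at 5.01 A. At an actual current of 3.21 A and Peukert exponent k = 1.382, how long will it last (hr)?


Step 1: t_rated = C / I_rated = 44.45 / 5.01 = 8.8723 hr
Step 2: ratio = 5.01 / 3.21 = 1.5607
Step 3: ratio^k = 1.5607^1.382 = 1.85
Step 4: t = t_rated * ratio^k = 8.8723 * 1.85 = 16.41 hr

16.41 hr


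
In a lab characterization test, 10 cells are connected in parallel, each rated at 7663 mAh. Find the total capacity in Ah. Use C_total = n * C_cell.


Convert: C_cell = 7663 mAh = 7.663 Ah
C_total = 10 * 7.663 = 76.63 Ah

76.63 Ah


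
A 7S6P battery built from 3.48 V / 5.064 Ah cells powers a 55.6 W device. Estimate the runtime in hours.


Step 1: E_pack = Ns * V_cell * Np * C_cell = 7 * 3.48 * 6 * 5.064 = 740.15 Wh
Step 2: t = E_pack / P = 740.15 / 55.6 = 13.31 hr

13.31 hr


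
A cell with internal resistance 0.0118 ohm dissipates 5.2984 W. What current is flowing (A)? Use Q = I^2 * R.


I = sqrt(Q / R) = sqrt(5.2984 / 0.0118) = sqrt(449.02) = 21.19 A

21.19 A


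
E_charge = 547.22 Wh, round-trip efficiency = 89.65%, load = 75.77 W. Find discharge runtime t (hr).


Step 1: E_discharge = eta/100 * E_charge = 89.65/100 * 547.22 = 490.58 Wh
Step 2: t = E_discharge / P = 490.58 / 75.77 = 6.475 hr

6.475 hr


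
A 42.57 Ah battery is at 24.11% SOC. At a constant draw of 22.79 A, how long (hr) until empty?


Step 1: remaining = SOC/100 * C_total = 24.11/100 * 42.57 = 10.264 Ah
Step 2: t = remaining / I = 10.264 / 22.79 = 0.4504 hr

0.4504 hr


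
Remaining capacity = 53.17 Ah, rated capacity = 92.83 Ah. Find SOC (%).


SOC% = 53.17 / 92.83 * 100 = 57.28%

57.28%


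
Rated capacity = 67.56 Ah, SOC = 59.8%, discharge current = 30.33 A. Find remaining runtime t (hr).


Step 1: remaining = SOC/100 * C_total = 59.8/100 * 67.56 = 40.401 Ah
Step 2: t = remaining / I = 40.401 / 30.33 = 1.332 hr

1.332 hr


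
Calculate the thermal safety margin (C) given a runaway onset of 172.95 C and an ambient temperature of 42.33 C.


margin = T_onset - T_ambient = 172.95 - 42.33 = 130.62 C

130.62 C


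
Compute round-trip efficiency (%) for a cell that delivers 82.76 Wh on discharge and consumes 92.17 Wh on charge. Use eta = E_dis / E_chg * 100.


Round-trip efficiency = 82.76/92.17 * 100% = 89.79%

89.79%


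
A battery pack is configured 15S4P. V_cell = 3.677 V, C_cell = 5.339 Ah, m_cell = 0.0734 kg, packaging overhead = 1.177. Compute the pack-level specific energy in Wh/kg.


Step 1: V_pack = 15 * 3.677 = 55.155 V
Step 2: C_pack = 4 * 5.339 = 21.356 Ah
Step 3: E_pack = V_pack * C_pack = 55.155 * 21.356 = 1177.9 Wh
Step 4: m_pack = 15 * 4 * 0.0734 * 1.177 = 5.1835 kg
Step 5: ED = E_pack / m_pack = 1177.9 / 5.1835 = 227.2 Wh/kg

227.2 Wh/kg


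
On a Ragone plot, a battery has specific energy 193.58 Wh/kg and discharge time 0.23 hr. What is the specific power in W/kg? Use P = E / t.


P_specific = E / t = 193.58 / 0.23 = 841.7 W/kg

841.7 W/kg


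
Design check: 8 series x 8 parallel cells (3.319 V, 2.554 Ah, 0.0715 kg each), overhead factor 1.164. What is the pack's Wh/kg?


Step 1: V_pack = 8 * 3.319 = 26.552 V
Step 2: C_pack = 8 * 2.554 = 20.432 Ah
Step 3: E_pack = V_pack * C_pack = 26.552 * 20.432 = 542.51 Wh
Step 4: m_pack = 8 * 8 * 0.0715 * 1.164 = 5.3265 kg
Step 5: ED = E_pack / m_pack = 542.51 / 5.3265 = 101.9 Wh/kg

101.9 Wh/kg


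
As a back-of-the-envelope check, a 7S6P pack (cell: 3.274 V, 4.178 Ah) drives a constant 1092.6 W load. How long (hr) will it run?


Step 1: E_pack = Ns * V_cell * Np * C_cell = 7 * 3.274 * 6 * 4.178 = 574.51 Wh
Step 2: t = E_pack / P = 574.51 / 1092.6 = 0.5258 hr

0.5258 hr


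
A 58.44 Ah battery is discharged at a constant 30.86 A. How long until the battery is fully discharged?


t = capacity / current = 58.44 / 30.86 = 1.894 hr

1.894 hr


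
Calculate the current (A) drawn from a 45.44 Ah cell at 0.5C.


I = C_rate * capacity = 0.5 * 45.44 = 22.72 A

22.72 A


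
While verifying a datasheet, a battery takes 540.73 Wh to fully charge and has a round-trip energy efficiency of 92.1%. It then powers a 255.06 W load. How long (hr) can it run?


Step 1: E_discharge = eta/100 * E_charge = 92.1/100 * 540.73 = 498.01 Wh
Step 2: t = E_discharge / P = 498.01 / 255.06 = 1.953 hr

1.953 hr


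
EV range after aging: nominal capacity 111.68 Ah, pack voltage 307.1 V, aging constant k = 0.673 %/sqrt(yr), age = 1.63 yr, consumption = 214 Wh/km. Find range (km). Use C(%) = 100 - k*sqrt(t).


Step 1: capacity retention = 100 - 0.673 * sqrt(1.63) = 100 - 0.673 * 1.2767 = 99.141%
Step 2: C_now = 111.68 * 99.141/100 = 110.72 Ah
Step 3: E_pack = V * C_now = 307.1 * 110.72 = 34002 Wh
Step 4: range = E_pack / consumption = 34002 / 214 = 158.9 km

158.9 km


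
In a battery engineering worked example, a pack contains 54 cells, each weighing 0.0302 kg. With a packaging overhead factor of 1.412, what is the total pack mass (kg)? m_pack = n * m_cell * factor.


m_pack = n * m_cell * overhead = 54 * 0.0302 * 1.412 = 2.303 kg

2.303 kg


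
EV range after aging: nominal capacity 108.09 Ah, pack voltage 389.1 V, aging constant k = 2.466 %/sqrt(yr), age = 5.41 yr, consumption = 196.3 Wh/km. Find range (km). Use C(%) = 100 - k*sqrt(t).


Step 1: capacity retention = 100 - 2.466 * sqrt(5.41) = 100 - 2.466 * 2.3259 = 94.264%
Step 2: C_now = 108.09 * 94.264/100 = 101.89 Ah
Step 3: E_pack = V * C_now = 389.1 * 101.89 = 39645 Wh
Step 4: range = E_pack / consumption = 39645 / 196.3 = 202.0 km

202.0 km


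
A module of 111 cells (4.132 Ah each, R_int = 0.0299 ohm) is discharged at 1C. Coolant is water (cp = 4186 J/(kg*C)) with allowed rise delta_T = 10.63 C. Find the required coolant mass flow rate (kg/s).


Step 1: I = 1 * 4.132 = 4.132 A
Step 2: Q_cell = I^2 * R = 4.132^2 * 0.0299 = 0.5105 W
Step 3: Q_total = 111 * 0.5105 = 56.666 W
Step 4: m_dot = Q_total / (cp * dT) = 56.666 / (4186 * 10.63) = 0.001273 kg/s

0.001273 kg/s


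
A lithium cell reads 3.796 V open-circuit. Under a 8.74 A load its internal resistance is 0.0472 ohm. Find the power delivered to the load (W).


Step 1: V_terminal = OCV - I*R = 3.796 - 8.74 * 0.0472 = 3.3835 V
Step 2: P_out = V_terminal * I = 3.3835 * 8.74 = 29.57 W

29.57 W


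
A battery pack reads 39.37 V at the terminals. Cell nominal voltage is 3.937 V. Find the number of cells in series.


n = V_pack / V_cell = 39.37 / 3.937 = 10

10


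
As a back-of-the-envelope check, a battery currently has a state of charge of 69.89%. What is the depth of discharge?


Complement of SOC: DOD = 100% - 69.89% = 30.11%

30.11%


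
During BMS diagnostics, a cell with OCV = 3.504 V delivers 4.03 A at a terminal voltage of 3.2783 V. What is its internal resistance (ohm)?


R = (OCV - V) / I = (3.504 - 3.2783) / 4.03 = 0.05600 ohm

0.05600 ohm


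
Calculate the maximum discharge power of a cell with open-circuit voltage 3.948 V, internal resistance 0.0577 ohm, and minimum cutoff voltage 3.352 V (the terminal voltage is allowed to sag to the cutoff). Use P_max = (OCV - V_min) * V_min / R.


P_max = (OCV - V_min) * V_min / R = (3.948 - 3.352) * 3.352 / 0.0577 = 0.596 * 3.352 / 0.0577 = 34.62 W

34.62 W


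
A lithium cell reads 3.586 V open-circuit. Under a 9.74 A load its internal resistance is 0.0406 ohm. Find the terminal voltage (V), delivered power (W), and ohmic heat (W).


Step 1: V_terminal = OCV - I*R = 3.586 - 9.74 * 0.0406 = 3.1906 V
Step 2: P_out = V_terminal * I = 3.1906 * 9.74 = 31.08 W
Step 3: Q = I^2 * R = 9.74^2 * 0.0406 = 3.852 W

V=3.1906 V, P=31.08 W, Q=3.852 W


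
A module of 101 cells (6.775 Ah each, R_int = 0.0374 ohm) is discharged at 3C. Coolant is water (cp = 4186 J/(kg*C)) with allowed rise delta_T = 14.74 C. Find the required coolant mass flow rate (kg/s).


Step 1: I = 3 * 6.775 = 20.325 A
Step 2: Q_cell = I^2 * R = 20.325^2 * 0.0374 = 15.45 W
Step 3: Q_total = 101 * 15.45 = 1560.5 W
Step 4: m_dot = Q_total / (cp * dT) = 1560.5 / (4186 * 14.74) = 0.02529 kg/s

0.02529 kg/s


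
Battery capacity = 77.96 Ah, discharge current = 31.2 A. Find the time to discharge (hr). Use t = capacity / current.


Runtime = 77.96 Ah / 31.2 A = 2.499 hr

2.499 hr


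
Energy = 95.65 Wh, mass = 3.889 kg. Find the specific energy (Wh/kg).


Specific energy = 95.65 Wh / 3.889 kg = 24.60 Wh/kg

24.60 Wh/kg


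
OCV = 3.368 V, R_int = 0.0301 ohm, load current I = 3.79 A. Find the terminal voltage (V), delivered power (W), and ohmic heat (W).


Step 1: V_terminal = OCV - I*R = 3.368 - 3.79 * 0.0301 = 3.2539 V
Step 2: P_out = V_terminal * I = 3.2539 * 3.79 = 12.33 W
Step 3: Q = I^2 * R = 3.79^2 * 0.0301 = 0.4324 W

V=3.2539 V, P=12.33 W, Q=0.4324 W


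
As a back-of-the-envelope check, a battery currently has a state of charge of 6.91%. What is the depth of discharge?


Complement of SOC: DOD = 100% - 6.91% = 93.09%

93.09%


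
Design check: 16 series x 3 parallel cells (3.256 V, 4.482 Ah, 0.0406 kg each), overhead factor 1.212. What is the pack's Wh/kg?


Step 1: V_pack = 16 * 3.256 = 52.096 V
Step 2: C_pack = 3 * 4.482 = 13.446 Ah
Step 3: E_pack = V_pack * C_pack = 52.096 * 13.446 = 700.48 Wh
Step 4: m_pack = 16 * 3 * 0.0406 * 1.212 = 2.3619 kg
Step 5: ED = E_pack / m_pack = 700.48 / 2.3619 = 296.6 Wh/kg

296.6 Wh/kg


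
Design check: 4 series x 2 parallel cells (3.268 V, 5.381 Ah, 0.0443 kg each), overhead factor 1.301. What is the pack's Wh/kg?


Step 1: V_pack = 4 * 3.268 = 13.072 V
Step 2: C_pack = 2 * 5.381 = 10.762 Ah
Step 3: E_pack = V_pack * C_pack = 13.072 * 10.762 = 140.68 Wh
Step 4: m_pack = 4 * 2 * 0.0443 * 1.301 = 0.46107 kg
Step 5: ED = E_pack / m_pack = 140.68 / 0.46107 = 305.1 Wh/kg

305.1 Wh/kg


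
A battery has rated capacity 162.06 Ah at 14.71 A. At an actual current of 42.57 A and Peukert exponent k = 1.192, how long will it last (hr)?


t_rated = C / I_rated = 162.06 / 14.71 = 11.017 hr
(I_rated/I)^k = (0.34555)^1.192 = 0.28178
t = t_rated * (I_rated/I)^k = 11.017 * 0.28178 = 3.104 hr

3.104 hr


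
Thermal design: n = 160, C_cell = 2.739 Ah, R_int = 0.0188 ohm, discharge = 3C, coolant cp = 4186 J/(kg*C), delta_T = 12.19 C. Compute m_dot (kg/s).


Step 1: I = 3 * 2.739 = 8.217 A
Step 2: Q_cell = I^2 * R = 8.217^2 * 0.0188 = 1.2694 W
Step 3: Q_total = 160 * 1.2694 = 203.1 W
Step 4: m_dot = Q_total / (cp * dT) = 203.1 / (4186 * 12.19) = 0.003980 kg/s

0.003980 kg/s


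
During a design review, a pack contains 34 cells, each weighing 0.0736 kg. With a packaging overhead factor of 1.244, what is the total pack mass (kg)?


Cell mass sum = 34 * 0.0736 = 2.5024 kg
With overhead 1.244: m_pack = 2.5024 * 1.244 = 3.113 kg

3.113 kg


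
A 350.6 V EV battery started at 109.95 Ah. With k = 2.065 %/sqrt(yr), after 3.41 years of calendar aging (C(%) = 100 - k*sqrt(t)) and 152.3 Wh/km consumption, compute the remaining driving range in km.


Step 1: capacity retention = 100 - 2.065 * sqrt(3.41) = 100 - 2.065 * 1.8466 = 96.187%
Step 2: C_now = 109.95 * 96.187/100 = 105.76 Ah
Step 3: E_pack = V * C_now = 350.6 * 105.76 = 37079 Wh
Step 4: range = E_pack / consumption = 37079 / 152.3 = 243.5 km

243.5 km


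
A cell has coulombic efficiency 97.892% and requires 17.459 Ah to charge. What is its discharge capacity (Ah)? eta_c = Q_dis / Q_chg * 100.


Q_dis = eta/100 * Q_chg = 97.892/100 * 17.459 = 17.09 Ah

17.09 Ah


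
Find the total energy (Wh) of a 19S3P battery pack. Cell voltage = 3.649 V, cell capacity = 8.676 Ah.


V_pack = 19 * 3.649 = 69.331 V
C_pack = 3 * 8.676 = 26.028 Ah
E = V_pack * C_pack = 69.331 * 26.028 = 1805 Wh

1805 Wh


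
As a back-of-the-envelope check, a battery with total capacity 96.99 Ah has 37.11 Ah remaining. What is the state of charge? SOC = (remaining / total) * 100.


SOC = (remaining / total) * 100 = (37.11 / 96.99) * 100 = 38.26%

38.26%


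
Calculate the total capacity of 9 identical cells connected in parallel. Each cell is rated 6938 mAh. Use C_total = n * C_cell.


Convert: C_cell = 6938 mAh = 6.938 Ah
C_total = 9 * 6.938 = 62.442 Ah

62.442 Ah


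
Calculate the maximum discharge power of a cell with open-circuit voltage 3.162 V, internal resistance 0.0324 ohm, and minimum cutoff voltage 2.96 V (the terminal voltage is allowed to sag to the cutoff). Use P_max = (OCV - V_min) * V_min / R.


dV = OCV - V_min = 0.202 V (so I_max = dV / R)
P_max = dV * V_min / R = 0.202 * 2.96 / 0.0324 = 18.45 W

18.45 W


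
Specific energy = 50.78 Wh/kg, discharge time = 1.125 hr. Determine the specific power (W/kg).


P_specific = E / t = 50.78 / 1.125 = 45.14 W/kg

45.14 W/kg


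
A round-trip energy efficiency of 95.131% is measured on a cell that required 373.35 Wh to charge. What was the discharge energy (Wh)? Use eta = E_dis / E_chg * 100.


E_dis = eta/100 * E_chg = 95.131/100 * 373.35 = 355.2 Wh

355.2 Wh


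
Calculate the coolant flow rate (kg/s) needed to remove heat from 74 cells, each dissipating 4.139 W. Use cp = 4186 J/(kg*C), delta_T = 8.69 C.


Q_total = 74 * 4.139 = 306.29 W
m_dot = Q_total / (cp * dT) = 306.29 / (4186 * 8.69) = 0.008420 kg/s

0.008420 kg/s


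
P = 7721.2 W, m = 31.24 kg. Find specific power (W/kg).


Specific power = 7721.2 W / 31.24 kg = 247.2 W/kg

247.2 W/kg


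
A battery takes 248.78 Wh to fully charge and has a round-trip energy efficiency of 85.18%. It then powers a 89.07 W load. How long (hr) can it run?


Step 1: E_discharge = eta/100 * E_charge = 85.18/100 * 248.78 = 211.91 Wh
Step 2: t = E_discharge / P = 211.91 / 89.07 = 2.379 hr

2.379 hr


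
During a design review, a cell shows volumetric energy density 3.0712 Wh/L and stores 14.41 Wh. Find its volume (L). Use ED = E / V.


V = E / ED = 14.41 / 3.0712 = 4.692 L

4.692 L


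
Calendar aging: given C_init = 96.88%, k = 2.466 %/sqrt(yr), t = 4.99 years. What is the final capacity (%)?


sqrt(t) = sqrt(4.99) = 2.2338
C_final = 96.88 - 2.466 * 2.2338 = 91.37%

91.37%
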